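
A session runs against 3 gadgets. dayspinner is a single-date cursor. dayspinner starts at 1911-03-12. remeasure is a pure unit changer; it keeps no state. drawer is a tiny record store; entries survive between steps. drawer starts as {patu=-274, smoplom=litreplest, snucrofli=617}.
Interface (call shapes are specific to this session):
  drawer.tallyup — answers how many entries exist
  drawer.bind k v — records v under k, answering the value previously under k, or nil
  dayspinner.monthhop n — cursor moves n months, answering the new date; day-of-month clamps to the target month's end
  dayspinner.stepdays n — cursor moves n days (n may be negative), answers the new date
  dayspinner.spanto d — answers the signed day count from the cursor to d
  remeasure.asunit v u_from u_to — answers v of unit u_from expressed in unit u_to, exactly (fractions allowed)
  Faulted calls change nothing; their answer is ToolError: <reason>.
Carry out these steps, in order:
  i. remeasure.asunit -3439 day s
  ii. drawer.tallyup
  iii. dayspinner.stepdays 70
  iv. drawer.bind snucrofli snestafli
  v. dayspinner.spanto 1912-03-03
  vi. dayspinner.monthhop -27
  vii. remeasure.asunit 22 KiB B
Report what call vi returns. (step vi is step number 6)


~$ remeasure.asunit v→-3439 u_from→day u_to→s
:: -297129600
~$ drawer.tallyup
:: 3
~$ dayspinner.stepdays n→70
:: 1911-05-21
~$ drawer.bind k→snucrofli v→snestafli
:: 617
~$ dayspinner.spanto d→1912-03-03
:: 287
~$ dayspinner.monthhop n→-27
:: 1909-02-21
~$ remeasure.asunit v→22 u_from→KiB u_to→B
:: 22528

Answer: 1909-02-21


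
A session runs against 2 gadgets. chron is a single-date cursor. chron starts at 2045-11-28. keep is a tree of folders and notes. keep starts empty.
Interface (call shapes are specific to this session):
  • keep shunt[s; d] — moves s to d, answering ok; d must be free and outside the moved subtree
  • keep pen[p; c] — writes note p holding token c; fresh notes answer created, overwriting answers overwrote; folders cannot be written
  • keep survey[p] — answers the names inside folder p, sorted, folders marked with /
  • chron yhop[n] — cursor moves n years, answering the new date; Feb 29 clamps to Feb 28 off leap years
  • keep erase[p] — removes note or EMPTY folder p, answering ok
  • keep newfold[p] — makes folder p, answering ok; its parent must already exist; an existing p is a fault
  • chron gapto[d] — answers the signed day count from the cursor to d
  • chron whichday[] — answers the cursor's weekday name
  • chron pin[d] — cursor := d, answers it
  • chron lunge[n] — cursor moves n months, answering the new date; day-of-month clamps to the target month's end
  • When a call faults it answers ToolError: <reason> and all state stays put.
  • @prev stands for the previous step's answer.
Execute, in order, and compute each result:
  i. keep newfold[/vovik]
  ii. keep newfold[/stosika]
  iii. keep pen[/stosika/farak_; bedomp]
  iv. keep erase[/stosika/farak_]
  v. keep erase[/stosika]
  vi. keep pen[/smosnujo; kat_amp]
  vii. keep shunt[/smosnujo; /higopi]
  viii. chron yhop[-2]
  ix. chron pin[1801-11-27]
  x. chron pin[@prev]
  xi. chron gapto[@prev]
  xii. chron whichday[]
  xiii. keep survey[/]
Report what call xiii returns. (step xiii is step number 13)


-> keep newfold(p: /vovik)
<- ok
-> keep newfold(p: /stosika)
<- ok
-> keep pen(p: /stosika/farak_, c: bedomp)
<- created
-> keep erase(p: /stosika/farak_)
<- ok
-> keep erase(p: /stosika)
<- ok
-> keep pen(p: /smosnujo, c: kat_amp)
<- created
-> keep shunt(s: /smosnujo, d: /higopi)
<- ok
-> chron yhop(n: -2)
<- 2043-11-28
-> chron pin(d: 1801-11-27)
<- 1801-11-27
-> chron pin(d: @prev)
<- 1801-11-27
-> chron gapto(d: @prev)
<- 0
-> chron whichday()
<- Friday
-> keep survey(p: /)
<- [higopi, vovik/]

Answer: [higopi, vovik/]


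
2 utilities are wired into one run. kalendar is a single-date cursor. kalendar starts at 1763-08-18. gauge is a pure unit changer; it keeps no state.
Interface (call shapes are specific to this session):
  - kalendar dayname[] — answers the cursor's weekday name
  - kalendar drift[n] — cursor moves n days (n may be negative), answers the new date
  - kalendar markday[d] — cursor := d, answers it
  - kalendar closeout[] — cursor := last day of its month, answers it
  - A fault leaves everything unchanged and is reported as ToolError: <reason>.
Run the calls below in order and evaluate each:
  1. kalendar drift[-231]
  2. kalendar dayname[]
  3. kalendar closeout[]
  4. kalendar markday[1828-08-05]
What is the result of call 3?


Answer: 1762-12-31

Derivation:
CALL kalendar drift[n=-231]
RET  1762-12-30
CALL kalendar dayname[]
RET  Thursday
CALL kalendar closeout[]
RET  1762-12-31
CALL kalendar markday[d=1828-08-05]
RET  1828-08-05


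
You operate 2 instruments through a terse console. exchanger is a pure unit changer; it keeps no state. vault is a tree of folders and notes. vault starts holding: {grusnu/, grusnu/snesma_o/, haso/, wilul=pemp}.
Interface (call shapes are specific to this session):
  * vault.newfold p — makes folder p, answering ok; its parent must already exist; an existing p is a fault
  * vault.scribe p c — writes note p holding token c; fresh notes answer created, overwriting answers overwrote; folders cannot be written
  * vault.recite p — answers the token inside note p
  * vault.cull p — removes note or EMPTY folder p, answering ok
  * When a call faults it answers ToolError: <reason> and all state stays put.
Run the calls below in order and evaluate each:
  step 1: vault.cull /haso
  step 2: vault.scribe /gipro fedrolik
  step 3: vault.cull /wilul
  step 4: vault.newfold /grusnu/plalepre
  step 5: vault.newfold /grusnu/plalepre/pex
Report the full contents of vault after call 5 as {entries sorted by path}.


Answer: {gipro=fedrolik, grusnu/, grusnu/plalepre/, grusnu/plalepre/pex/, grusnu/snesma_o/}

Derivation:
% vault.cull(p='/haso') -> ok
% vault.scribe(p='/gipro', c='fedrolik') -> created
% vault.cull(p='/wilul') -> ok
% vault.newfold(p='/grusnu/plalepre') -> ok
% vault.newfold(p='/grusnu/plalepre/pex') -> ok


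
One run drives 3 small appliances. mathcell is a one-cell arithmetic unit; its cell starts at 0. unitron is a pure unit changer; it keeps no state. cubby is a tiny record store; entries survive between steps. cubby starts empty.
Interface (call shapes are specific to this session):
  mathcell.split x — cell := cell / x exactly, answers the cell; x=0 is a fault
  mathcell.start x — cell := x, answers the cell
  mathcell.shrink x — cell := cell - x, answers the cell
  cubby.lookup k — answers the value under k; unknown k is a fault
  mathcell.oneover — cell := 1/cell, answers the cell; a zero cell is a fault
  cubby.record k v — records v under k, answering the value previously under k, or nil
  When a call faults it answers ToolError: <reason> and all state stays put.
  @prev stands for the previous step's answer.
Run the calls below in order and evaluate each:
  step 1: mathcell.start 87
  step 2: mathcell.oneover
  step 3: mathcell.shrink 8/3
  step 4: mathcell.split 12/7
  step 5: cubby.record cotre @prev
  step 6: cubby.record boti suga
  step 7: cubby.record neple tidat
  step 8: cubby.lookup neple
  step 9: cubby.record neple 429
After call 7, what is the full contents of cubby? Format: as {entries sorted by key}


Answer: {boti=suga, cotre=-539/348, neple=tidat}

Derivation:
! mathcell.start(x→87) => 87
! mathcell.oneover() => 1/87
! mathcell.shrink(x→8/3) => -77/29
! mathcell.split(x→12/7) => -539/348
! cubby.record(k→cotre, v→@prev) => nil
! cubby.record(k→boti, v→suga) => nil
! cubby.record(k→neple, v→tidat) => nil
! cubby.lookup(k→neple) => tidat
! cubby.record(k→neple, v→429) => tidat


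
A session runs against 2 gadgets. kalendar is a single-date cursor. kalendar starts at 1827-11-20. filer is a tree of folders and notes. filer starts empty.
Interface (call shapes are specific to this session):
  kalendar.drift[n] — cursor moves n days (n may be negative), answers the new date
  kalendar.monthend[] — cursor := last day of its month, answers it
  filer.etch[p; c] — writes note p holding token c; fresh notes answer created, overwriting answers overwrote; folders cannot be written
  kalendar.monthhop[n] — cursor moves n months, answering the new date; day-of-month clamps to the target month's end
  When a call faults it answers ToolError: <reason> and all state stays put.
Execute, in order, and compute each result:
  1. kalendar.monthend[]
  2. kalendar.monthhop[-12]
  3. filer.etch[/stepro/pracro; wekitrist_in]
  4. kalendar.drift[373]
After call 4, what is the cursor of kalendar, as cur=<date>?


# kalendar.monthend() => 1827-11-30
# kalendar.monthhop(n→-12) => 1826-11-30
# filer.etch(p→/stepro/pracro, c→wekitrist_in) => ToolError: no parent
# kalendar.drift(n→373) => 1827-12-08

Answer: cur=1827-12-08


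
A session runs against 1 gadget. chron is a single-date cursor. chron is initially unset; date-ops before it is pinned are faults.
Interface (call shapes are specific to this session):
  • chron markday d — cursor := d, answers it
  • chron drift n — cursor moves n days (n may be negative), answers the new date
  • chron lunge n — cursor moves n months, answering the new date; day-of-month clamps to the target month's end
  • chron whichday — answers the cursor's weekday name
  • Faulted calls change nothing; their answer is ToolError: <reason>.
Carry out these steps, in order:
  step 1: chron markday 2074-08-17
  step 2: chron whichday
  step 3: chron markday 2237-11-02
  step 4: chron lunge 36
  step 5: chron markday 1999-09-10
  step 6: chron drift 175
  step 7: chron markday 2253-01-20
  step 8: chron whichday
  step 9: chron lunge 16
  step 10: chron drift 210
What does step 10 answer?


Answer: 2254-12-16

Derivation:
Next I call chron markday using 2074-08-17: 2074-08-17.
I invoke chron whichday, — result: Friday.
I call chron markday using 2237-11-02, and see 2237-11-02.
I call chron lunge using 36, and see 2240-11-02.
Then chron markday using 1999-09-10, and observe 1999-09-10.
I invoke chron drift using 175, yielding 2000-03-03.
I run chron markday using 2253-01-20, which returns 2253-01-20.
Next I call chron whichday, → Thursday.
Now I run chron lunge using 16, yielding 2254-05-20.
I try chron drift using 210, and get 2254-12-16.


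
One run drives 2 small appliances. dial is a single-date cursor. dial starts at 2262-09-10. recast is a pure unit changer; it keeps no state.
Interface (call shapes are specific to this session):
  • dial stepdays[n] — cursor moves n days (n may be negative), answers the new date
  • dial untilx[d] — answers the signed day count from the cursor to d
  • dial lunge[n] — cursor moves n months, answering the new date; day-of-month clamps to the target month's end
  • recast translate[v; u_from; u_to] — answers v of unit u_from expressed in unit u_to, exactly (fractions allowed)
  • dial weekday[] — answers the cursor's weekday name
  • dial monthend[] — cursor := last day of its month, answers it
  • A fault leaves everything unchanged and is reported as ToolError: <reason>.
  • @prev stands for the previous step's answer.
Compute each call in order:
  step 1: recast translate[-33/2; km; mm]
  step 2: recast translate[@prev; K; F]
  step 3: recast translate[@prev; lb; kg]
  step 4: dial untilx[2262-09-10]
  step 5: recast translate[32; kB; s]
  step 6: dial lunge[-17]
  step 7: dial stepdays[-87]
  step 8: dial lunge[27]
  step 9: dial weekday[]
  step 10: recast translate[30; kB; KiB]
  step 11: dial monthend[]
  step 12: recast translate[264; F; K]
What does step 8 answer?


Answer: 2263-04-13

Derivation:
$ recast translate v=-33/2 u_from=km u_to=mm
= -16500000
$ recast translate v=@prev u_from=K u_to=F
= -2970045967/100
$ recast translate v=@prev u_from=lb u_to=kg
= -134719018918047179/10000000000
$ dial untilx d=2262-09-10
= 0
$ recast translate v=32 u_from=kB u_to=s
= ToolError: incompatible units
$ dial lunge n=-17
= 2261-04-10
$ dial stepdays n=-87
= 2261-01-13
$ dial lunge n=27
= 2263-04-13
$ dial weekday
= Monday
$ recast translate v=30 u_from=kB u_to=KiB
= 1875/64
$ dial monthend
= 2263-04-30
$ recast translate v=264 u_from=F u_to=K
= 72367/180


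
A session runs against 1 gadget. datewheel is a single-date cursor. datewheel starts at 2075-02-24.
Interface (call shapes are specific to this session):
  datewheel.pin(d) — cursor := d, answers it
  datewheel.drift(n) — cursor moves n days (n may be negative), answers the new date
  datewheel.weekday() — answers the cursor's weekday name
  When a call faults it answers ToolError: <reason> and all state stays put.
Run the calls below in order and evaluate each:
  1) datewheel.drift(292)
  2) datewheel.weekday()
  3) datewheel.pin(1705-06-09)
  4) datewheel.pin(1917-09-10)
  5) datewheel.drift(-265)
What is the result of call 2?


·→ drift(292)
·← 2075-12-13
·→ weekday()
·← Friday
·→ pin(1705-06-09)
·← 1705-06-09
·→ pin(1917-09-10)
·← 1917-09-10
·→ drift(-265)
·← 1916-12-19

Answer: Friday


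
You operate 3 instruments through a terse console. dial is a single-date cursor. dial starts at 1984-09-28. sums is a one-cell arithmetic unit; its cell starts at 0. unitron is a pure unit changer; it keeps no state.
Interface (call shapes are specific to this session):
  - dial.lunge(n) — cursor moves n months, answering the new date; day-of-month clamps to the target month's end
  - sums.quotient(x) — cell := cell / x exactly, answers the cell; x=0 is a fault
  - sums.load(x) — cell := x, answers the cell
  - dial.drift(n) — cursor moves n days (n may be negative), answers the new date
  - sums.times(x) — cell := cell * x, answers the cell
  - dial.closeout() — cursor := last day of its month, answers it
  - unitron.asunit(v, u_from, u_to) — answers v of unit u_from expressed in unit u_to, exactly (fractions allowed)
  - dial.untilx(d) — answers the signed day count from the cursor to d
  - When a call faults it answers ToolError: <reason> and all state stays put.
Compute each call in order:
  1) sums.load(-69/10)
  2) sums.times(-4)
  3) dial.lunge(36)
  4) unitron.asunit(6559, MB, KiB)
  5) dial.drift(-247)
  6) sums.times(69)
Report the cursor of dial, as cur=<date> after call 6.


Answer: cur=1987-01-24

Derivation:
# 1. sums.load(-69/10) ~> -69/10
# 2. sums.times(-4) ~> 138/5
# 3. dial.lunge(36) ~> 1987-09-28
# 4. unitron.asunit(6559, MB, KiB) ~> 102484375/16
# 5. dial.drift(-247) ~> 1987-01-24
# 6. sums.times(69) ~> 9522/5


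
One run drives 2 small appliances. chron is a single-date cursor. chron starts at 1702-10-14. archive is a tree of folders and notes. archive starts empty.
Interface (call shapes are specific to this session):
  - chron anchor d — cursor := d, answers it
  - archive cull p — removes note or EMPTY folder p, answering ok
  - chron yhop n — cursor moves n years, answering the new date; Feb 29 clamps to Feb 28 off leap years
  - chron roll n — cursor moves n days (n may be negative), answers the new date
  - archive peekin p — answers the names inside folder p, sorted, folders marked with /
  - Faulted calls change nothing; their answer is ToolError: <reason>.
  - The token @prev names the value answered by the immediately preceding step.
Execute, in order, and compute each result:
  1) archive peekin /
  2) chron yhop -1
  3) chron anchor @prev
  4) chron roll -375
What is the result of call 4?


Answer: 1700-10-04

Derivation:
% 1. archive peekin(p=/) ~> []
% 2. chron yhop(n=-1) ~> 1701-10-14
% 3. chron anchor(d=@prev) ~> 1701-10-14
% 4. chron roll(n=-375) ~> 1700-10-04


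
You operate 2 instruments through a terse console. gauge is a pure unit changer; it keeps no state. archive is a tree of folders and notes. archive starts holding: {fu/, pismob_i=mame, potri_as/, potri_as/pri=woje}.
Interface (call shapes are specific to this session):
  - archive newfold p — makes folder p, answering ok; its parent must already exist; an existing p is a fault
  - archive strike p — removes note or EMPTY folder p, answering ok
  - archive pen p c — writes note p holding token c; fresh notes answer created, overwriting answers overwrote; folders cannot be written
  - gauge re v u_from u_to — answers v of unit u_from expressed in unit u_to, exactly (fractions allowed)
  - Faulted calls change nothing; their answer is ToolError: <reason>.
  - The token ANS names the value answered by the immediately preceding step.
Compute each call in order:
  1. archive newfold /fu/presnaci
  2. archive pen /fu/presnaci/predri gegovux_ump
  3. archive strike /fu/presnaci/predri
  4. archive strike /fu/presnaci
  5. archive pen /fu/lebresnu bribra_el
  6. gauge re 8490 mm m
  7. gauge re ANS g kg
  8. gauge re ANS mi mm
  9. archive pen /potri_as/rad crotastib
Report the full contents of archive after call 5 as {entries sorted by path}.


> archive newfold p→/fu/presnaci
  ok
> archive pen p→/fu/presnaci/predri c→gegovux_ump
  created
> archive strike p→/fu/presnaci/predri
  ok
> archive strike p→/fu/presnaci
  ok
> archive pen p→/fu/lebresnu c→bribra_el
  created
> gauge re v→8490 u_from→mm u_to→m
  849/100
> gauge re v→ANS u_from→g u_to→kg
  849/100000
> gauge re v→ANS u_from→mi u_to→mm
  42697908/3125
> archive pen p→/potri_as/rad c→crotastib
  created

Answer: {fu/, fu/lebresnu=bribra_el, pismob_i=mame, potri_as/, potri_as/pri=woje}


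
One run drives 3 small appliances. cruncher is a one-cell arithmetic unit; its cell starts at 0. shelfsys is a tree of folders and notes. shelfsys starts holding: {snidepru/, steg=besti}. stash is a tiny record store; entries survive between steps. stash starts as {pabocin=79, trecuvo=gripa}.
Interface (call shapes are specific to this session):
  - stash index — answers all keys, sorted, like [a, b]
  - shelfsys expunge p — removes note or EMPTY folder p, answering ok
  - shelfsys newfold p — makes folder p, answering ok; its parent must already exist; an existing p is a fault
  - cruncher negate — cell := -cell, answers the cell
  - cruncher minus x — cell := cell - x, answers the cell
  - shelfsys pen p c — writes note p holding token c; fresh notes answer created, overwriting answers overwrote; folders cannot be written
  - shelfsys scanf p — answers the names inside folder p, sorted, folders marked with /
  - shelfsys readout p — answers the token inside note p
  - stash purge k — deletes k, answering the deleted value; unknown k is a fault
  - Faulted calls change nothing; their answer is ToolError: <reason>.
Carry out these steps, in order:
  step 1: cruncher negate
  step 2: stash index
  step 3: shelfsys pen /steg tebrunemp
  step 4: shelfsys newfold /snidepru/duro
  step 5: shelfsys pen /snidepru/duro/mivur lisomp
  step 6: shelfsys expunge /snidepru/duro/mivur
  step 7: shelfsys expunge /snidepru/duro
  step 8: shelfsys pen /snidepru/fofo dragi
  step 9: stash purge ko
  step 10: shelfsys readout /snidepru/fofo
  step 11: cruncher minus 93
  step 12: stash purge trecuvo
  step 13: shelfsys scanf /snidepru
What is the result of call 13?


Answer: [fofo]

Derivation:
Do: cruncher negate[]
See: 0
Do: stash index[]
See: [pabocin, trecuvo]
Do: shelfsys pen[p='/steg'; c='tebrunemp']
See: overwrote
Do: shelfsys newfold[p='/snidepru/duro']
See: ok
Do: shelfsys pen[p='/snidepru/duro/mivur'; c='lisomp']
See: created
Do: shelfsys expunge[p='/snidepru/duro/mivur']
See: ok
Do: shelfsys expunge[p='/snidepru/duro']
See: ok
Do: shelfsys pen[p='/snidepru/fofo'; c='dragi']
See: created
Do: stash purge[k='ko']
See: ToolError: no such key ko
Do: shelfsys readout[p='/snidepru/fofo']
See: dragi
Do: cruncher minus[x='93']
See: -93
Do: stash purge[k='trecuvo']
See: gripa
Do: shelfsys scanf[p='/snidepru']
See: [fofo]


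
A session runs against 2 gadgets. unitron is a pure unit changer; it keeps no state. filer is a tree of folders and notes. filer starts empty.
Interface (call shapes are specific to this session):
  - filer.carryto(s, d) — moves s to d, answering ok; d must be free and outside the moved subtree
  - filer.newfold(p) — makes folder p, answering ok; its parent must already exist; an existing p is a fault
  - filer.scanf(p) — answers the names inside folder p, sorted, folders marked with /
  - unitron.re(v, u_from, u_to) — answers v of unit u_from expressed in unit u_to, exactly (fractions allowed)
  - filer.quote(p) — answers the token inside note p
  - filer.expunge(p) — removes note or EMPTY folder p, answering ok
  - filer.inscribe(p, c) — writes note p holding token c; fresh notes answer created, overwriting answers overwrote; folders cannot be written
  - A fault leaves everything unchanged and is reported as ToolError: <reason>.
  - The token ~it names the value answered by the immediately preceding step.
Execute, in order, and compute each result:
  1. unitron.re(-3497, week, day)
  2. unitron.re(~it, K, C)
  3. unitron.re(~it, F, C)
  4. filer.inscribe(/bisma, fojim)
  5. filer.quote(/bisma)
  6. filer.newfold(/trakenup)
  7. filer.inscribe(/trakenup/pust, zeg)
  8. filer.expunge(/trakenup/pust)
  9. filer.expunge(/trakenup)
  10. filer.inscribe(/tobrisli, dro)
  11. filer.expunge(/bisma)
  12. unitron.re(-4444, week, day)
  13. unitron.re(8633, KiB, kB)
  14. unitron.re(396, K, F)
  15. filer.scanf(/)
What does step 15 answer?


-- unitron.re(v=-3497, u_from=week, u_to=day) == -24479
-- unitron.re(v=~it, u_from=K, u_to=C) == -495043/20
-- unitron.re(v=~it, u_from=F, u_to=C) == -495683/36
-- filer.inscribe(p=/bisma, c=fojim) == created
-- filer.quote(p=/bisma) == fojim
-- filer.newfold(p=/trakenup) == ok
-- filer.inscribe(p=/trakenup/pust, c=zeg) == created
-- filer.expunge(p=/trakenup/pust) == ok
-- filer.expunge(p=/trakenup) == ok
-- filer.inscribe(p=/tobrisli, c=dro) == created
-- filer.expunge(p=/bisma) == ok
-- unitron.re(v=-4444, u_from=week, u_to=day) == -31108
-- unitron.re(v=8633, u_from=KiB, u_to=kB) == 1105024/125
-- unitron.re(v=396, u_from=K, u_to=F) == 25313/100
-- filer.scanf(p=/) == [tobrisli]

Answer: [tobrisli]


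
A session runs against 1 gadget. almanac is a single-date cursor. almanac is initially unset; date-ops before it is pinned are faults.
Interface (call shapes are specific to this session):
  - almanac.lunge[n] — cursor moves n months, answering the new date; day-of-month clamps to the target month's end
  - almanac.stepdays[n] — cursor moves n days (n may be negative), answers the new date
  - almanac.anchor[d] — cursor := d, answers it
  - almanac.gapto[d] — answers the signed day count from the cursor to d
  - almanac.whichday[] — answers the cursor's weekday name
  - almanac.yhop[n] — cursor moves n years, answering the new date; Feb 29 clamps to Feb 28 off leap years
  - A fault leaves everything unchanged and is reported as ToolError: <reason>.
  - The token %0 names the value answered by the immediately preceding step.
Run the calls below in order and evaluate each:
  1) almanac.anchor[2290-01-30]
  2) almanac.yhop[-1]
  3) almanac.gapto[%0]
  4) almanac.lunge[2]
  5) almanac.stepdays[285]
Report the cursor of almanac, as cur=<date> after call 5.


Do: anchor[d='2290-01-30']
See: 2290-01-30
Do: yhop[n='-1']
See: 2289-01-30
Do: gapto[d='%0']
See: 0
Do: lunge[n='2']
See: 2289-03-30
Do: stepdays[n='285']
See: 2290-01-09

Answer: cur=2290-01-09


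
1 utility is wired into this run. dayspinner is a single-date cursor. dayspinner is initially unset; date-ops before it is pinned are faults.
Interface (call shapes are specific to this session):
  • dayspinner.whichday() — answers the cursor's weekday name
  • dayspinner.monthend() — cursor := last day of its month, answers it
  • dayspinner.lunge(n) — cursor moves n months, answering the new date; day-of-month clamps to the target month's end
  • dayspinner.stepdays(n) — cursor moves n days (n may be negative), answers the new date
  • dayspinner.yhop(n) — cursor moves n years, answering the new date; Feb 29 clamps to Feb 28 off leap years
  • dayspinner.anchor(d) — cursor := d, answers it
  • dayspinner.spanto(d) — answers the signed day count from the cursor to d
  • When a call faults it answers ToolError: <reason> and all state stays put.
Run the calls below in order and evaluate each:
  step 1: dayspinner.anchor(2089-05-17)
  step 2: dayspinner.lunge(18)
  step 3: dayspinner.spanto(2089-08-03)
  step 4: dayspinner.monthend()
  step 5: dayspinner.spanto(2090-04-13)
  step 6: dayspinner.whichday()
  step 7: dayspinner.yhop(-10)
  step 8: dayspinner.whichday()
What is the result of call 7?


Answer: 2080-11-30

Derivation:
> dayspinner.anchor 2089-05-17
  2089-05-17
> dayspinner.lunge 18
  2090-11-17
> dayspinner.spanto 2089-08-03
  -471
> dayspinner.monthend
  2090-11-30
> dayspinner.spanto 2090-04-13
  -231
> dayspinner.whichday
  Thursday
> dayspinner.yhop -10
  2080-11-30
> dayspinner.whichday
  Saturday


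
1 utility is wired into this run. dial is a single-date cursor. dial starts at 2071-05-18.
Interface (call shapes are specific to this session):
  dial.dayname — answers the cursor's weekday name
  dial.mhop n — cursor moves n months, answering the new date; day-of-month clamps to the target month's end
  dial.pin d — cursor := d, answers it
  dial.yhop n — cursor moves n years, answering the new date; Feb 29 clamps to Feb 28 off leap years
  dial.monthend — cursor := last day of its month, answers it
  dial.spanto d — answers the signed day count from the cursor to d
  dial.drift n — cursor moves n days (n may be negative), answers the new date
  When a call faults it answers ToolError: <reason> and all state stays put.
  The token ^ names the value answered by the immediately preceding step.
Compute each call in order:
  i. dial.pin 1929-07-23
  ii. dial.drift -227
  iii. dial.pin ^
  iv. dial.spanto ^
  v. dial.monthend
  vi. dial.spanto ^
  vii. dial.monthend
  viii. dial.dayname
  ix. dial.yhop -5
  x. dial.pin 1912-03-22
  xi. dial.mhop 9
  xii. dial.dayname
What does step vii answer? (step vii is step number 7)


Answer: 1928-12-31

Derivation:
# 1. pin(d='1929-07-23') => 1929-07-23
# 2. drift(n='-227') => 1928-12-08
# 3. pin(d='^') => 1928-12-08
# 4. spanto(d='^') => 0
# 5. monthend() => 1928-12-31
# 6. spanto(d='^') => 0
# 7. monthend() => 1928-12-31
# 8. dayname() => Monday
# 9. yhop(n='-5') => 1923-12-31
# 10. pin(d='1912-03-22') => 1912-03-22
# 11. mhop(n='9') => 1912-12-22
# 12. dayname() => Sunday


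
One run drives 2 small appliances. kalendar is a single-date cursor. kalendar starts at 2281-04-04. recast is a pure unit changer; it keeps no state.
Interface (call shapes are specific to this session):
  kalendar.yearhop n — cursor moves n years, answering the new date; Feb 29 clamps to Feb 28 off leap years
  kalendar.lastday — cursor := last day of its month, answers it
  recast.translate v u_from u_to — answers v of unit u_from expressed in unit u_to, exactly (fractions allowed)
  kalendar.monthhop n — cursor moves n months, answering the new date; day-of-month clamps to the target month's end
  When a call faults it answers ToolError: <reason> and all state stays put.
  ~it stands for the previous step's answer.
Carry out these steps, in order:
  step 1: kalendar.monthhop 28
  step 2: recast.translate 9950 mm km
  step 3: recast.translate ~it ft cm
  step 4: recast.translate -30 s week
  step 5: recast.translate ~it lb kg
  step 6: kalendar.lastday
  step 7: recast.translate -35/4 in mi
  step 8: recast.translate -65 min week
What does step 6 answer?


Answer: 2283-08-31

Derivation:
! monthhop(n=28) => 2283-08-04
! translate(v=9950, u_from=mm, u_to=km) => 199/20000
! translate(v=~it, u_from=ft, u_to=cm) => 75819/250000
! translate(v=-30, u_from=s, u_to=week) => -1/20160
! translate(v=~it, u_from=lb, u_to=kg) => -6479891/288000000000
! lastday() => 2283-08-31
! translate(v=-35/4, u_from=in, u_to=mi) => -7/50688
! translate(v=-65, u_from=min, u_to=week) => -13/2016


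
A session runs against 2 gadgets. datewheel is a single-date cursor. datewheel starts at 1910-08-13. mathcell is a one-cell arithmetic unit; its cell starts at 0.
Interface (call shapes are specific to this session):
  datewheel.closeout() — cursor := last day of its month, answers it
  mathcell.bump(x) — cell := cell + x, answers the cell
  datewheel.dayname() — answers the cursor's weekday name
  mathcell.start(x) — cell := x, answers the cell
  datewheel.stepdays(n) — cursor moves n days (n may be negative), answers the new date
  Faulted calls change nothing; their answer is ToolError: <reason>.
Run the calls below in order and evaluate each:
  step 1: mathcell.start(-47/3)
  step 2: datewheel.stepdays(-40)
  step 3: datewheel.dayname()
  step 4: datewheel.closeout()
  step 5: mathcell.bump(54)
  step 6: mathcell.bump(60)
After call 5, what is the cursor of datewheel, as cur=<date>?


Step: mathcell.start[x=-47/3]
Result: -47/3
Step: datewheel.stepdays[n=-40]
Result: 1910-07-04
Step: datewheel.dayname[]
Result: Monday
Step: datewheel.closeout[]
Result: 1910-07-31
Step: mathcell.bump[x=54]
Result: 115/3
Step: mathcell.bump[x=60]
Result: 295/3

Answer: cur=1910-07-31


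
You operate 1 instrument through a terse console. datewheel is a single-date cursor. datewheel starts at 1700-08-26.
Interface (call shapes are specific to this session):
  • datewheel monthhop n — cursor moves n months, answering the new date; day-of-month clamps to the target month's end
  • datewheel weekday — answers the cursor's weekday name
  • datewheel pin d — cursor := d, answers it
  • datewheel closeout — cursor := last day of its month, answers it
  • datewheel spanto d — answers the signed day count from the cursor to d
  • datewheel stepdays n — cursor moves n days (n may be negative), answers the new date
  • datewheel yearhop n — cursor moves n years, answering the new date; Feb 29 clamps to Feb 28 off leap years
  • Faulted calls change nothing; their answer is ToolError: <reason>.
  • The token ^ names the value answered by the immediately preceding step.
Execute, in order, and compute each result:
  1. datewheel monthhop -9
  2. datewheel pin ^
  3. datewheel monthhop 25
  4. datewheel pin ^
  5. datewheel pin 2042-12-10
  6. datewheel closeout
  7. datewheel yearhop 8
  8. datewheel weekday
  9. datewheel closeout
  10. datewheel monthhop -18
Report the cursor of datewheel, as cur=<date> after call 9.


Invoking datewheel monthhop passing n='-9', giving 1699-11-26.
I use datewheel pin passing d='^', → 1699-11-26.
Calling datewheel monthhop passing n='25': 1701-12-26.
I call datewheel pin passing d='^', giving 1701-12-26.
Invoking datewheel pin passing d='2042-12-10', — result: 2042-12-10.
I run datewheel closeout(), → 2042-12-31.
Next I call datewheel yearhop passing n='8', and observe 2050-12-31.
Using datewheel weekday(), → Saturday.
I invoke datewheel closeout(), giving 2050-12-31.
I run datewheel monthhop passing n='-18', and observe 2049-06-30.

Answer: cur=2050-12-31


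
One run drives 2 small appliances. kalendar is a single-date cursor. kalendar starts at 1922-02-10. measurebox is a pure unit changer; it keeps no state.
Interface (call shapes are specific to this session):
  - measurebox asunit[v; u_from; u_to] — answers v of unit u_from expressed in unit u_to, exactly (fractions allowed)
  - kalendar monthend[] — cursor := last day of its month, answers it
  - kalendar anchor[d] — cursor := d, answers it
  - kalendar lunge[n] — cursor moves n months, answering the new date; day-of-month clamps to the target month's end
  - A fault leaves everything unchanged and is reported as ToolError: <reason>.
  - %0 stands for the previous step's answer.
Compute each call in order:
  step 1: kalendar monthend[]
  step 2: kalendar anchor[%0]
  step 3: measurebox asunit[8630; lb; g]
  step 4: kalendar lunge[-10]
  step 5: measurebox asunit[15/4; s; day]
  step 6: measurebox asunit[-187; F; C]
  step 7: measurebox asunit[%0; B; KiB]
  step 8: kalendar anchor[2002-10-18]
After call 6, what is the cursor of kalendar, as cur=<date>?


Answer: cur=1921-04-28

Derivation:
Next I call kalendar monthend, yielding 1922-02-28.
Then kalendar anchor using d: %0, which returns 1922-02-28.
Using measurebox asunit using v: 8630, u_from: lb, u_to: g, — result: 39145021531/10000.
Now I run kalendar lunge using n: -10, giving 1921-04-28.
I try measurebox asunit using v: 15/4, u_from: s, u_to: day, yielding 1/23040.
I try measurebox asunit using v: -187, u_from: F, u_to: C, giving -365/3.
I invoke measurebox asunit using v: %0, u_from: B, u_to: KiB, giving -365/3072.
I use kalendar anchor using d: 2002-10-18: 2002-10-18.


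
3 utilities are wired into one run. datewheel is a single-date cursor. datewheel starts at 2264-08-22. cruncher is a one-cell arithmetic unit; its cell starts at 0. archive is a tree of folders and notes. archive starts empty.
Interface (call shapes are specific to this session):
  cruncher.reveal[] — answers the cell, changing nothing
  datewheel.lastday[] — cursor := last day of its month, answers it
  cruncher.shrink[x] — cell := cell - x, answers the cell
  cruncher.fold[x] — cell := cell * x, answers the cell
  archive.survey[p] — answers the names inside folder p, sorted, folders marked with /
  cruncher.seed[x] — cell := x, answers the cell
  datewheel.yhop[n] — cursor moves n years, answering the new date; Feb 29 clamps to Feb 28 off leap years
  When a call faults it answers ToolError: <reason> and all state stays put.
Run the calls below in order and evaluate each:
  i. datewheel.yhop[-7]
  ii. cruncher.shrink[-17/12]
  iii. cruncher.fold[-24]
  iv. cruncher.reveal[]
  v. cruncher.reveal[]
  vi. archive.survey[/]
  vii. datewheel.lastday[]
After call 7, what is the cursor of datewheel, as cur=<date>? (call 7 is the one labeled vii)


Answer: cur=2257-08-31

Derivation:
Using datewheel.yhop using -7, — result: 2257-08-22.
Calling cruncher.shrink using -17/12, → 17/12.
Calling cruncher.fold using -24: -34.
Then cruncher.reveal, and get -34.
I use cruncher.reveal(), — result: -34.
I run archive.survey using /, → [].
Using datewheel.lastday, and get 2257-08-31.


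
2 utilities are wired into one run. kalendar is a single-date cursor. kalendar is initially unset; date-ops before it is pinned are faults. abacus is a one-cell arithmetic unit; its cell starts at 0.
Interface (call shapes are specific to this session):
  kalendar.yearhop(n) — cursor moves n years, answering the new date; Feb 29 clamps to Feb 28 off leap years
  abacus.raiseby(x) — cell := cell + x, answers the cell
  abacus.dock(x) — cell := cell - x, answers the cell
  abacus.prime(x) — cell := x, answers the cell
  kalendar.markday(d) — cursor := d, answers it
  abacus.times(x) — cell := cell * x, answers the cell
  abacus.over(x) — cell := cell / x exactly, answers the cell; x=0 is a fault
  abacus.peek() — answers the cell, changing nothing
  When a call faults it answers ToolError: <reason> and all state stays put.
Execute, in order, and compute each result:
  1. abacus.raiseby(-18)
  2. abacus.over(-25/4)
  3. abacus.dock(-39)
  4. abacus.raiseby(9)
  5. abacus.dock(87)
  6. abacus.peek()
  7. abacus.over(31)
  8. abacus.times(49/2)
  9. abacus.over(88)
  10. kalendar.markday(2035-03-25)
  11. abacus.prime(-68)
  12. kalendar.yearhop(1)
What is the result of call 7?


Answer: -903/775

Derivation:
-- raiseby(x→-18) -> -18
-- over(x→-25/4) -> 72/25
-- dock(x→-39) -> 1047/25
-- raiseby(x→9) -> 1272/25
-- dock(x→87) -> -903/25
-- peek() -> -903/25
-- over(x→31) -> -903/775
-- times(x→49/2) -> -44247/1550
-- over(x→88) -> -44247/136400
-- markday(d→2035-03-25) -> 2035-03-25
-- prime(x→-68) -> -68
-- yearhop(n→1) -> 2036-03-25


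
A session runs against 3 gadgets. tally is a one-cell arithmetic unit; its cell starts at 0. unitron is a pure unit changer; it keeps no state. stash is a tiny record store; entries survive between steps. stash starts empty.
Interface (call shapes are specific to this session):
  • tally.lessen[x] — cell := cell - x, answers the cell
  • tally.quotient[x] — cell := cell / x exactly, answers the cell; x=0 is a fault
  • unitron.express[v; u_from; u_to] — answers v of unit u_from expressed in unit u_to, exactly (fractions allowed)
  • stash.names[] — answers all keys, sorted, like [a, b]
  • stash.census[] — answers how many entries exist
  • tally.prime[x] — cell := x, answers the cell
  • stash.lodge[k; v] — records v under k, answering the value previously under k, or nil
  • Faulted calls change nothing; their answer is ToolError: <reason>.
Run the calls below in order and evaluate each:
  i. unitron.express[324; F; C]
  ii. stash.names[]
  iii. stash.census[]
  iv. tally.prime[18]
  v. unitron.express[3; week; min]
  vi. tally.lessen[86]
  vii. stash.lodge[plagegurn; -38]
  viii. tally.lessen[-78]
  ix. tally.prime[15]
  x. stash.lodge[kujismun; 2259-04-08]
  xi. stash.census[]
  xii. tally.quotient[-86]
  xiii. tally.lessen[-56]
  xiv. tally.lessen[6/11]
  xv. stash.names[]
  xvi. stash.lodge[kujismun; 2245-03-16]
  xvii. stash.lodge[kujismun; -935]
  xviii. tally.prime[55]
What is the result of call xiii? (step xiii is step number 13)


Answer: 4801/86

Derivation:
Step: unitron.express[v='324'; u_from='F'; u_to='C']
Result: 1460/9
Step: stash.names[]
Result: []
Step: stash.census[]
Result: 0
Step: tally.prime[x='18']
Result: 18
Step: unitron.express[v='3'; u_from='week'; u_to='min']
Result: 30240
Step: tally.lessen[x='86']
Result: -68
Step: stash.lodge[k='plagegurn'; v='-38']
Result: nil
Step: tally.lessen[x='-78']
Result: 10
Step: tally.prime[x='15']
Result: 15
Step: stash.lodge[k='kujismun'; v='2259-04-08']
Result: nil
Step: stash.census[]
Result: 2
Step: tally.quotient[x='-86']
Result: -15/86
Step: tally.lessen[x='-56']
Result: 4801/86
Step: tally.lessen[x='6/11']
Result: 52295/946
Step: stash.names[]
Result: [kujismun, plagegurn]
Step: stash.lodge[k='kujismun'; v='2245-03-16']
Result: 2259-04-08
Step: stash.lodge[k='kujismun'; v='-935']
Result: 2245-03-16
Step: tally.prime[x='55']
Result: 55


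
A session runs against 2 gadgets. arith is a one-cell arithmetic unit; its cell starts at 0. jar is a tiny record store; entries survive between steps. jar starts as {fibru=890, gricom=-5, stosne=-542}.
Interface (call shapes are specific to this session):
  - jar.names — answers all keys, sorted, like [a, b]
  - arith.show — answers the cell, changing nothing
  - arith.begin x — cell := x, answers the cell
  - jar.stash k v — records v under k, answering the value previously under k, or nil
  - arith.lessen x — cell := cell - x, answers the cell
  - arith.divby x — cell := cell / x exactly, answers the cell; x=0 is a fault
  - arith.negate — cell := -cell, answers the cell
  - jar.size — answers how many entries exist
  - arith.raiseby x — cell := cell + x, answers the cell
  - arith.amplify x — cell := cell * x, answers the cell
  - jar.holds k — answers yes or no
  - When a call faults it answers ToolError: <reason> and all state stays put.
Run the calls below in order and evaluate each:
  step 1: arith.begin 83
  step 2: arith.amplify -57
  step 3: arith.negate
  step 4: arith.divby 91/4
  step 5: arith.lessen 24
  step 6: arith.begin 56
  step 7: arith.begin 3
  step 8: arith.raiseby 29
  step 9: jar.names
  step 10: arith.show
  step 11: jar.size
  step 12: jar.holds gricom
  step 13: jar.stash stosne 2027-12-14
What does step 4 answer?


Answer: 18924/91

Derivation:
-> arith.begin(x: 83)
<- 83
-> arith.amplify(x: -57)
<- -4731
-> arith.negate()
<- 4731
-> arith.divby(x: 91/4)
<- 18924/91
-> arith.lessen(x: 24)
<- 16740/91
-> arith.begin(x: 56)
<- 56
-> arith.begin(x: 3)
<- 3
-> arith.raiseby(x: 29)
<- 32
-> jar.names()
<- [fibru, gricom, stosne]
-> arith.show()
<- 32
-> jar.size()
<- 3
-> jar.holds(k: gricom)
<- yes
-> jar.stash(k: stosne, v: 2027-12-14)
<- -542


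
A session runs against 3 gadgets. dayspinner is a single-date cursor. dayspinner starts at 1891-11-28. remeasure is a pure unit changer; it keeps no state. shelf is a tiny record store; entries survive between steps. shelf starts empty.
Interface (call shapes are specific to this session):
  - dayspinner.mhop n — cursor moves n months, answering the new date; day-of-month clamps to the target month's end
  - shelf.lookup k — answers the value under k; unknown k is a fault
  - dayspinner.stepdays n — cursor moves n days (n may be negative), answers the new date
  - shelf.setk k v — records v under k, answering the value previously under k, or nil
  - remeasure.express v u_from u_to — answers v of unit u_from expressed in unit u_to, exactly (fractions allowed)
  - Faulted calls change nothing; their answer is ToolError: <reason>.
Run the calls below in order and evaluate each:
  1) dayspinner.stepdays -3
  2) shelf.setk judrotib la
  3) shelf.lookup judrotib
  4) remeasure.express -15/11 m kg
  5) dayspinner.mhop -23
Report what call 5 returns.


> dayspinner.stepdays n=-3
= 1891-11-25
> shelf.setk k=judrotib v=la
= nil
> shelf.lookup k=judrotib
= la
> remeasure.express v=-15/11 u_from=m u_to=kg
= ToolError: incompatible units
> dayspinner.mhop n=-23
= 1889-12-25

Answer: 1889-12-25
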